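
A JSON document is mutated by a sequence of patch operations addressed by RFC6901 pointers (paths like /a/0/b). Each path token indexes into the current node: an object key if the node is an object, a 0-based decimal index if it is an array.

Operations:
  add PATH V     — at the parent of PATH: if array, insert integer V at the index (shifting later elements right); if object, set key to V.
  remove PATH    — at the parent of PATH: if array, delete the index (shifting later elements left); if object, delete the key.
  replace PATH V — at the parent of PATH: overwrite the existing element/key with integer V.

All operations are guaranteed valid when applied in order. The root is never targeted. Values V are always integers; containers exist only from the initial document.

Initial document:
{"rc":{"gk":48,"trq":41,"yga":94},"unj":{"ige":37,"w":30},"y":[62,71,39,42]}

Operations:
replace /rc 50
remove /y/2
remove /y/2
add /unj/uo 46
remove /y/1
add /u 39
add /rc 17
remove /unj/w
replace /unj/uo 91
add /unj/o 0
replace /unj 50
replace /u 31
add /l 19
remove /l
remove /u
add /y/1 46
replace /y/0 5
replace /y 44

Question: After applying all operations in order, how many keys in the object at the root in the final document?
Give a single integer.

Answer: 3

Derivation:
After op 1 (replace /rc 50): {"rc":50,"unj":{"ige":37,"w":30},"y":[62,71,39,42]}
After op 2 (remove /y/2): {"rc":50,"unj":{"ige":37,"w":30},"y":[62,71,42]}
After op 3 (remove /y/2): {"rc":50,"unj":{"ige":37,"w":30},"y":[62,71]}
After op 4 (add /unj/uo 46): {"rc":50,"unj":{"ige":37,"uo":46,"w":30},"y":[62,71]}
After op 5 (remove /y/1): {"rc":50,"unj":{"ige":37,"uo":46,"w":30},"y":[62]}
After op 6 (add /u 39): {"rc":50,"u":39,"unj":{"ige":37,"uo":46,"w":30},"y":[62]}
After op 7 (add /rc 17): {"rc":17,"u":39,"unj":{"ige":37,"uo":46,"w":30},"y":[62]}
After op 8 (remove /unj/w): {"rc":17,"u":39,"unj":{"ige":37,"uo":46},"y":[62]}
After op 9 (replace /unj/uo 91): {"rc":17,"u":39,"unj":{"ige":37,"uo":91},"y":[62]}
After op 10 (add /unj/o 0): {"rc":17,"u":39,"unj":{"ige":37,"o":0,"uo":91},"y":[62]}
After op 11 (replace /unj 50): {"rc":17,"u":39,"unj":50,"y":[62]}
After op 12 (replace /u 31): {"rc":17,"u":31,"unj":50,"y":[62]}
After op 13 (add /l 19): {"l":19,"rc":17,"u":31,"unj":50,"y":[62]}
After op 14 (remove /l): {"rc":17,"u":31,"unj":50,"y":[62]}
After op 15 (remove /u): {"rc":17,"unj":50,"y":[62]}
After op 16 (add /y/1 46): {"rc":17,"unj":50,"y":[62,46]}
After op 17 (replace /y/0 5): {"rc":17,"unj":50,"y":[5,46]}
After op 18 (replace /y 44): {"rc":17,"unj":50,"y":44}
Size at the root: 3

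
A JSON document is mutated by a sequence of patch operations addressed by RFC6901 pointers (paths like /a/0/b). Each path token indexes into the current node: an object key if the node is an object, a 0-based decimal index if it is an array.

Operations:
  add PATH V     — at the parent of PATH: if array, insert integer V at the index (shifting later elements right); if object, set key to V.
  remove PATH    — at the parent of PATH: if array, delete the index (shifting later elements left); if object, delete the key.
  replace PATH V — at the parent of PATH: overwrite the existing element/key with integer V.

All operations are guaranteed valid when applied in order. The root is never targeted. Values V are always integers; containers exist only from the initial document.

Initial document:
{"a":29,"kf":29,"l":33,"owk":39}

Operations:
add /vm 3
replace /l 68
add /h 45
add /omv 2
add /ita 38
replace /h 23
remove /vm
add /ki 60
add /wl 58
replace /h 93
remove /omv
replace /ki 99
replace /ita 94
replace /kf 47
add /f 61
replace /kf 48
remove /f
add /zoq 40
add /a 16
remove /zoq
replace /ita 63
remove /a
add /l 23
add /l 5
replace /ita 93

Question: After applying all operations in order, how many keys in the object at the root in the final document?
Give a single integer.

After op 1 (add /vm 3): {"a":29,"kf":29,"l":33,"owk":39,"vm":3}
After op 2 (replace /l 68): {"a":29,"kf":29,"l":68,"owk":39,"vm":3}
After op 3 (add /h 45): {"a":29,"h":45,"kf":29,"l":68,"owk":39,"vm":3}
After op 4 (add /omv 2): {"a":29,"h":45,"kf":29,"l":68,"omv":2,"owk":39,"vm":3}
After op 5 (add /ita 38): {"a":29,"h":45,"ita":38,"kf":29,"l":68,"omv":2,"owk":39,"vm":3}
After op 6 (replace /h 23): {"a":29,"h":23,"ita":38,"kf":29,"l":68,"omv":2,"owk":39,"vm":3}
After op 7 (remove /vm): {"a":29,"h":23,"ita":38,"kf":29,"l":68,"omv":2,"owk":39}
After op 8 (add /ki 60): {"a":29,"h":23,"ita":38,"kf":29,"ki":60,"l":68,"omv":2,"owk":39}
After op 9 (add /wl 58): {"a":29,"h":23,"ita":38,"kf":29,"ki":60,"l":68,"omv":2,"owk":39,"wl":58}
After op 10 (replace /h 93): {"a":29,"h":93,"ita":38,"kf":29,"ki":60,"l":68,"omv":2,"owk":39,"wl":58}
After op 11 (remove /omv): {"a":29,"h":93,"ita":38,"kf":29,"ki":60,"l":68,"owk":39,"wl":58}
After op 12 (replace /ki 99): {"a":29,"h":93,"ita":38,"kf":29,"ki":99,"l":68,"owk":39,"wl":58}
After op 13 (replace /ita 94): {"a":29,"h":93,"ita":94,"kf":29,"ki":99,"l":68,"owk":39,"wl":58}
After op 14 (replace /kf 47): {"a":29,"h":93,"ita":94,"kf":47,"ki":99,"l":68,"owk":39,"wl":58}
After op 15 (add /f 61): {"a":29,"f":61,"h":93,"ita":94,"kf":47,"ki":99,"l":68,"owk":39,"wl":58}
After op 16 (replace /kf 48): {"a":29,"f":61,"h":93,"ita":94,"kf":48,"ki":99,"l":68,"owk":39,"wl":58}
After op 17 (remove /f): {"a":29,"h":93,"ita":94,"kf":48,"ki":99,"l":68,"owk":39,"wl":58}
After op 18 (add /zoq 40): {"a":29,"h":93,"ita":94,"kf":48,"ki":99,"l":68,"owk":39,"wl":58,"zoq":40}
After op 19 (add /a 16): {"a":16,"h":93,"ita":94,"kf":48,"ki":99,"l":68,"owk":39,"wl":58,"zoq":40}
After op 20 (remove /zoq): {"a":16,"h":93,"ita":94,"kf":48,"ki":99,"l":68,"owk":39,"wl":58}
After op 21 (replace /ita 63): {"a":16,"h":93,"ita":63,"kf":48,"ki":99,"l":68,"owk":39,"wl":58}
After op 22 (remove /a): {"h":93,"ita":63,"kf":48,"ki":99,"l":68,"owk":39,"wl":58}
After op 23 (add /l 23): {"h":93,"ita":63,"kf":48,"ki":99,"l":23,"owk":39,"wl":58}
After op 24 (add /l 5): {"h":93,"ita":63,"kf":48,"ki":99,"l":5,"owk":39,"wl":58}
After op 25 (replace /ita 93): {"h":93,"ita":93,"kf":48,"ki":99,"l":5,"owk":39,"wl":58}
Size at the root: 7

Answer: 7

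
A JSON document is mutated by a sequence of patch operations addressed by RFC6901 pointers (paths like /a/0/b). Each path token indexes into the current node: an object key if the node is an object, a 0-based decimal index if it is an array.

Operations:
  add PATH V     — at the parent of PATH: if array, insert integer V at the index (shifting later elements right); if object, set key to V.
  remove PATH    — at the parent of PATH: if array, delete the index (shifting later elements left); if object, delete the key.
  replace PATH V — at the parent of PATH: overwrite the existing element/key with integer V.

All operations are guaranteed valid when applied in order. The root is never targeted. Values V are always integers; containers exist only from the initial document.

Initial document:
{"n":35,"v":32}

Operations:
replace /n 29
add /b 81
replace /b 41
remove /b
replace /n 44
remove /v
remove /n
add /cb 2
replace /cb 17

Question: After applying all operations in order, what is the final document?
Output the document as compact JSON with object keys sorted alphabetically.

Answer: {"cb":17}

Derivation:
After op 1 (replace /n 29): {"n":29,"v":32}
After op 2 (add /b 81): {"b":81,"n":29,"v":32}
After op 3 (replace /b 41): {"b":41,"n":29,"v":32}
After op 4 (remove /b): {"n":29,"v":32}
After op 5 (replace /n 44): {"n":44,"v":32}
After op 6 (remove /v): {"n":44}
After op 7 (remove /n): {}
After op 8 (add /cb 2): {"cb":2}
After op 9 (replace /cb 17): {"cb":17}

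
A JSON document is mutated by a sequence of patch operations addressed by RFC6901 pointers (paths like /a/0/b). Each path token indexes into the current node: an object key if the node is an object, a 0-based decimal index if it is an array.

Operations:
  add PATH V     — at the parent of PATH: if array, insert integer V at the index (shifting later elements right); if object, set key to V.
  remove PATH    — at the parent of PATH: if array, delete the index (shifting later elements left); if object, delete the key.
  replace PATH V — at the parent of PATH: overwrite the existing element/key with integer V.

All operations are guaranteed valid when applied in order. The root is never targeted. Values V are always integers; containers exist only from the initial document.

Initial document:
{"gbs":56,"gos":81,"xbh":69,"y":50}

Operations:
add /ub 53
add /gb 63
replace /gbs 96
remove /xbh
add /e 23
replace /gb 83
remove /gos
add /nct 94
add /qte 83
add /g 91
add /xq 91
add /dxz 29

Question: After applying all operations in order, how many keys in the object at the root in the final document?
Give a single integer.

After op 1 (add /ub 53): {"gbs":56,"gos":81,"ub":53,"xbh":69,"y":50}
After op 2 (add /gb 63): {"gb":63,"gbs":56,"gos":81,"ub":53,"xbh":69,"y":50}
After op 3 (replace /gbs 96): {"gb":63,"gbs":96,"gos":81,"ub":53,"xbh":69,"y":50}
After op 4 (remove /xbh): {"gb":63,"gbs":96,"gos":81,"ub":53,"y":50}
After op 5 (add /e 23): {"e":23,"gb":63,"gbs":96,"gos":81,"ub":53,"y":50}
After op 6 (replace /gb 83): {"e":23,"gb":83,"gbs":96,"gos":81,"ub":53,"y":50}
After op 7 (remove /gos): {"e":23,"gb":83,"gbs":96,"ub":53,"y":50}
After op 8 (add /nct 94): {"e":23,"gb":83,"gbs":96,"nct":94,"ub":53,"y":50}
After op 9 (add /qte 83): {"e":23,"gb":83,"gbs":96,"nct":94,"qte":83,"ub":53,"y":50}
After op 10 (add /g 91): {"e":23,"g":91,"gb":83,"gbs":96,"nct":94,"qte":83,"ub":53,"y":50}
After op 11 (add /xq 91): {"e":23,"g":91,"gb":83,"gbs":96,"nct":94,"qte":83,"ub":53,"xq":91,"y":50}
After op 12 (add /dxz 29): {"dxz":29,"e":23,"g":91,"gb":83,"gbs":96,"nct":94,"qte":83,"ub":53,"xq":91,"y":50}
Size at the root: 10

Answer: 10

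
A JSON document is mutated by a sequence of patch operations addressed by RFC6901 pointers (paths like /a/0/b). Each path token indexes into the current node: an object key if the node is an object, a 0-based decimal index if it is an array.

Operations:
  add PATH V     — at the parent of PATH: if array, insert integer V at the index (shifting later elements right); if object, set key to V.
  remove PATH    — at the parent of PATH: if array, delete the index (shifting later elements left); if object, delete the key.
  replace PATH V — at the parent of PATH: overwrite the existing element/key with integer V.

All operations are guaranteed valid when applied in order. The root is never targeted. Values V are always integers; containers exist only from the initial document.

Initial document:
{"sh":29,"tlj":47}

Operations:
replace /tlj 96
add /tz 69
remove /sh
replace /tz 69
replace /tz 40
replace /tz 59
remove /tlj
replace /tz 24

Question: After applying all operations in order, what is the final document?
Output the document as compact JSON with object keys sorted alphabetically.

Answer: {"tz":24}

Derivation:
After op 1 (replace /tlj 96): {"sh":29,"tlj":96}
After op 2 (add /tz 69): {"sh":29,"tlj":96,"tz":69}
After op 3 (remove /sh): {"tlj":96,"tz":69}
After op 4 (replace /tz 69): {"tlj":96,"tz":69}
After op 5 (replace /tz 40): {"tlj":96,"tz":40}
After op 6 (replace /tz 59): {"tlj":96,"tz":59}
After op 7 (remove /tlj): {"tz":59}
After op 8 (replace /tz 24): {"tz":24}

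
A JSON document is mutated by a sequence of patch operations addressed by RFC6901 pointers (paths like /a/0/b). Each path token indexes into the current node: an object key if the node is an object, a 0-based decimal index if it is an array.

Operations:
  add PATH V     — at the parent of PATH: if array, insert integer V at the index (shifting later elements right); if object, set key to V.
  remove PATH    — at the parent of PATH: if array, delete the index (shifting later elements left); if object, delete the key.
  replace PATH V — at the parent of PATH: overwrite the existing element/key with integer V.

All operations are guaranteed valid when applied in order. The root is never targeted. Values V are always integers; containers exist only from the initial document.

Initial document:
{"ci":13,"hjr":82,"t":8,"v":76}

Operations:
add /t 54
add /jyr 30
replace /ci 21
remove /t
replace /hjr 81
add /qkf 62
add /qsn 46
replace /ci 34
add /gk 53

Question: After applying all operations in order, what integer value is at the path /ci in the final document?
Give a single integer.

After op 1 (add /t 54): {"ci":13,"hjr":82,"t":54,"v":76}
After op 2 (add /jyr 30): {"ci":13,"hjr":82,"jyr":30,"t":54,"v":76}
After op 3 (replace /ci 21): {"ci":21,"hjr":82,"jyr":30,"t":54,"v":76}
After op 4 (remove /t): {"ci":21,"hjr":82,"jyr":30,"v":76}
After op 5 (replace /hjr 81): {"ci":21,"hjr":81,"jyr":30,"v":76}
After op 6 (add /qkf 62): {"ci":21,"hjr":81,"jyr":30,"qkf":62,"v":76}
After op 7 (add /qsn 46): {"ci":21,"hjr":81,"jyr":30,"qkf":62,"qsn":46,"v":76}
After op 8 (replace /ci 34): {"ci":34,"hjr":81,"jyr":30,"qkf":62,"qsn":46,"v":76}
After op 9 (add /gk 53): {"ci":34,"gk":53,"hjr":81,"jyr":30,"qkf":62,"qsn":46,"v":76}
Value at /ci: 34

Answer: 34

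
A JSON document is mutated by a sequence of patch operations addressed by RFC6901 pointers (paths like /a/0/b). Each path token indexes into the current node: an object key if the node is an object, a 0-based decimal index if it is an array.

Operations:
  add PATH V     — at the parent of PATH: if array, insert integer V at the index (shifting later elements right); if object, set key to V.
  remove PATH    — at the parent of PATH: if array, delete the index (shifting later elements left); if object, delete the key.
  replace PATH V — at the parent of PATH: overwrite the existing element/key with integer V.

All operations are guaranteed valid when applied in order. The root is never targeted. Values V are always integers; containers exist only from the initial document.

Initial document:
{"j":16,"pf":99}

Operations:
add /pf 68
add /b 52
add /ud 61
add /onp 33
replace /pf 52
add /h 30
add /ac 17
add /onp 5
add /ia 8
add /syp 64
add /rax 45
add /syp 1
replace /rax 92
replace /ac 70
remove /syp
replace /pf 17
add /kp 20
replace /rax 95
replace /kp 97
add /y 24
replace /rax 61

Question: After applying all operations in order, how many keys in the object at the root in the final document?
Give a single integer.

After op 1 (add /pf 68): {"j":16,"pf":68}
After op 2 (add /b 52): {"b":52,"j":16,"pf":68}
After op 3 (add /ud 61): {"b":52,"j":16,"pf":68,"ud":61}
After op 4 (add /onp 33): {"b":52,"j":16,"onp":33,"pf":68,"ud":61}
After op 5 (replace /pf 52): {"b":52,"j":16,"onp":33,"pf":52,"ud":61}
After op 6 (add /h 30): {"b":52,"h":30,"j":16,"onp":33,"pf":52,"ud":61}
After op 7 (add /ac 17): {"ac":17,"b":52,"h":30,"j":16,"onp":33,"pf":52,"ud":61}
After op 8 (add /onp 5): {"ac":17,"b":52,"h":30,"j":16,"onp":5,"pf":52,"ud":61}
After op 9 (add /ia 8): {"ac":17,"b":52,"h":30,"ia":8,"j":16,"onp":5,"pf":52,"ud":61}
After op 10 (add /syp 64): {"ac":17,"b":52,"h":30,"ia":8,"j":16,"onp":5,"pf":52,"syp":64,"ud":61}
After op 11 (add /rax 45): {"ac":17,"b":52,"h":30,"ia":8,"j":16,"onp":5,"pf":52,"rax":45,"syp":64,"ud":61}
After op 12 (add /syp 1): {"ac":17,"b":52,"h":30,"ia":8,"j":16,"onp":5,"pf":52,"rax":45,"syp":1,"ud":61}
After op 13 (replace /rax 92): {"ac":17,"b":52,"h":30,"ia":8,"j":16,"onp":5,"pf":52,"rax":92,"syp":1,"ud":61}
After op 14 (replace /ac 70): {"ac":70,"b":52,"h":30,"ia":8,"j":16,"onp":5,"pf":52,"rax":92,"syp":1,"ud":61}
After op 15 (remove /syp): {"ac":70,"b":52,"h":30,"ia":8,"j":16,"onp":5,"pf":52,"rax":92,"ud":61}
After op 16 (replace /pf 17): {"ac":70,"b":52,"h":30,"ia":8,"j":16,"onp":5,"pf":17,"rax":92,"ud":61}
After op 17 (add /kp 20): {"ac":70,"b":52,"h":30,"ia":8,"j":16,"kp":20,"onp":5,"pf":17,"rax":92,"ud":61}
After op 18 (replace /rax 95): {"ac":70,"b":52,"h":30,"ia":8,"j":16,"kp":20,"onp":5,"pf":17,"rax":95,"ud":61}
After op 19 (replace /kp 97): {"ac":70,"b":52,"h":30,"ia":8,"j":16,"kp":97,"onp":5,"pf":17,"rax":95,"ud":61}
After op 20 (add /y 24): {"ac":70,"b":52,"h":30,"ia":8,"j":16,"kp":97,"onp":5,"pf":17,"rax":95,"ud":61,"y":24}
After op 21 (replace /rax 61): {"ac":70,"b":52,"h":30,"ia":8,"j":16,"kp":97,"onp":5,"pf":17,"rax":61,"ud":61,"y":24}
Size at the root: 11

Answer: 11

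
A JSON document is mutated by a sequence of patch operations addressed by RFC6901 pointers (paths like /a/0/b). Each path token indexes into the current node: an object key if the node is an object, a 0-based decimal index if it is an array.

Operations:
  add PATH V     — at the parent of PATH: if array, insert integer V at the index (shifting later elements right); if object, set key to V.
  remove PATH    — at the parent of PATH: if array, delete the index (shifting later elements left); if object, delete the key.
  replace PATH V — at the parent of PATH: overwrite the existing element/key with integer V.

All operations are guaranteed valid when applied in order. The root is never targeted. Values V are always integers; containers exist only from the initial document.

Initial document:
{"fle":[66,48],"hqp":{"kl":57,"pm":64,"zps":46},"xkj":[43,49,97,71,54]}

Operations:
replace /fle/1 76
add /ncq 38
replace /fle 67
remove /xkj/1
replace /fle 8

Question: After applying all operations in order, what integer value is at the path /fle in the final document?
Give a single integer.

Answer: 8

Derivation:
After op 1 (replace /fle/1 76): {"fle":[66,76],"hqp":{"kl":57,"pm":64,"zps":46},"xkj":[43,49,97,71,54]}
After op 2 (add /ncq 38): {"fle":[66,76],"hqp":{"kl":57,"pm":64,"zps":46},"ncq":38,"xkj":[43,49,97,71,54]}
After op 3 (replace /fle 67): {"fle":67,"hqp":{"kl":57,"pm":64,"zps":46},"ncq":38,"xkj":[43,49,97,71,54]}
After op 4 (remove /xkj/1): {"fle":67,"hqp":{"kl":57,"pm":64,"zps":46},"ncq":38,"xkj":[43,97,71,54]}
After op 5 (replace /fle 8): {"fle":8,"hqp":{"kl":57,"pm":64,"zps":46},"ncq":38,"xkj":[43,97,71,54]}
Value at /fle: 8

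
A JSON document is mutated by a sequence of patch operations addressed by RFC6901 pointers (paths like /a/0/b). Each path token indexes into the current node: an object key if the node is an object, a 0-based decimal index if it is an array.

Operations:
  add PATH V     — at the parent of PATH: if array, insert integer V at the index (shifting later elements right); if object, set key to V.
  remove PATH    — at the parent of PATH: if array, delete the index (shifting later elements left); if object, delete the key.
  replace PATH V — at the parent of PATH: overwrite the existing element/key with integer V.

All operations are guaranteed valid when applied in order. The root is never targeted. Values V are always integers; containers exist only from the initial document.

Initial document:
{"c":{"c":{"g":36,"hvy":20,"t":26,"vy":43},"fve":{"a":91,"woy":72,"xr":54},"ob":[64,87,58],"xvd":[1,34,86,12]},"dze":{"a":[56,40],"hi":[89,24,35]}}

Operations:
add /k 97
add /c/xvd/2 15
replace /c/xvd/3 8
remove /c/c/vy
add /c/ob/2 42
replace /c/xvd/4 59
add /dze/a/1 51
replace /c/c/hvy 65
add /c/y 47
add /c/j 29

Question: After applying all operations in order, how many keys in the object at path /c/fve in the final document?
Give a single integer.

Answer: 3

Derivation:
After op 1 (add /k 97): {"c":{"c":{"g":36,"hvy":20,"t":26,"vy":43},"fve":{"a":91,"woy":72,"xr":54},"ob":[64,87,58],"xvd":[1,34,86,12]},"dze":{"a":[56,40],"hi":[89,24,35]},"k":97}
After op 2 (add /c/xvd/2 15): {"c":{"c":{"g":36,"hvy":20,"t":26,"vy":43},"fve":{"a":91,"woy":72,"xr":54},"ob":[64,87,58],"xvd":[1,34,15,86,12]},"dze":{"a":[56,40],"hi":[89,24,35]},"k":97}
After op 3 (replace /c/xvd/3 8): {"c":{"c":{"g":36,"hvy":20,"t":26,"vy":43},"fve":{"a":91,"woy":72,"xr":54},"ob":[64,87,58],"xvd":[1,34,15,8,12]},"dze":{"a":[56,40],"hi":[89,24,35]},"k":97}
After op 4 (remove /c/c/vy): {"c":{"c":{"g":36,"hvy":20,"t":26},"fve":{"a":91,"woy":72,"xr":54},"ob":[64,87,58],"xvd":[1,34,15,8,12]},"dze":{"a":[56,40],"hi":[89,24,35]},"k":97}
After op 5 (add /c/ob/2 42): {"c":{"c":{"g":36,"hvy":20,"t":26},"fve":{"a":91,"woy":72,"xr":54},"ob":[64,87,42,58],"xvd":[1,34,15,8,12]},"dze":{"a":[56,40],"hi":[89,24,35]},"k":97}
After op 6 (replace /c/xvd/4 59): {"c":{"c":{"g":36,"hvy":20,"t":26},"fve":{"a":91,"woy":72,"xr":54},"ob":[64,87,42,58],"xvd":[1,34,15,8,59]},"dze":{"a":[56,40],"hi":[89,24,35]},"k":97}
After op 7 (add /dze/a/1 51): {"c":{"c":{"g":36,"hvy":20,"t":26},"fve":{"a":91,"woy":72,"xr":54},"ob":[64,87,42,58],"xvd":[1,34,15,8,59]},"dze":{"a":[56,51,40],"hi":[89,24,35]},"k":97}
After op 8 (replace /c/c/hvy 65): {"c":{"c":{"g":36,"hvy":65,"t":26},"fve":{"a":91,"woy":72,"xr":54},"ob":[64,87,42,58],"xvd":[1,34,15,8,59]},"dze":{"a":[56,51,40],"hi":[89,24,35]},"k":97}
After op 9 (add /c/y 47): {"c":{"c":{"g":36,"hvy":65,"t":26},"fve":{"a":91,"woy":72,"xr":54},"ob":[64,87,42,58],"xvd":[1,34,15,8,59],"y":47},"dze":{"a":[56,51,40],"hi":[89,24,35]},"k":97}
After op 10 (add /c/j 29): {"c":{"c":{"g":36,"hvy":65,"t":26},"fve":{"a":91,"woy":72,"xr":54},"j":29,"ob":[64,87,42,58],"xvd":[1,34,15,8,59],"y":47},"dze":{"a":[56,51,40],"hi":[89,24,35]},"k":97}
Size at path /c/fve: 3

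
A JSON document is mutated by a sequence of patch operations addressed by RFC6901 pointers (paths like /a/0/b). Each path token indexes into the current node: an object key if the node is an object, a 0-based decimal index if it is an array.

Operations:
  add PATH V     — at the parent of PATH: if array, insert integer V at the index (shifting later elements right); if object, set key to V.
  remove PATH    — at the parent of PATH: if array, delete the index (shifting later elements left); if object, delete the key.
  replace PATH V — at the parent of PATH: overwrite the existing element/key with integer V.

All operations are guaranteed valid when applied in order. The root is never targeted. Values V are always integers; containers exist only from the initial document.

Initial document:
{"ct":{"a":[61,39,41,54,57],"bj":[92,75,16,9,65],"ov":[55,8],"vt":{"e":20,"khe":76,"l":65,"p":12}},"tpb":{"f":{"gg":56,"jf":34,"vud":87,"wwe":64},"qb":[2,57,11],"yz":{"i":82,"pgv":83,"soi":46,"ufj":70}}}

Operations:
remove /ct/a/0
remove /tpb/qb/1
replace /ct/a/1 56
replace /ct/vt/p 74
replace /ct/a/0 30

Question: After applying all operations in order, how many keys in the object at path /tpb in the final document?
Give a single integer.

Answer: 3

Derivation:
After op 1 (remove /ct/a/0): {"ct":{"a":[39,41,54,57],"bj":[92,75,16,9,65],"ov":[55,8],"vt":{"e":20,"khe":76,"l":65,"p":12}},"tpb":{"f":{"gg":56,"jf":34,"vud":87,"wwe":64},"qb":[2,57,11],"yz":{"i":82,"pgv":83,"soi":46,"ufj":70}}}
After op 2 (remove /tpb/qb/1): {"ct":{"a":[39,41,54,57],"bj":[92,75,16,9,65],"ov":[55,8],"vt":{"e":20,"khe":76,"l":65,"p":12}},"tpb":{"f":{"gg":56,"jf":34,"vud":87,"wwe":64},"qb":[2,11],"yz":{"i":82,"pgv":83,"soi":46,"ufj":70}}}
After op 3 (replace /ct/a/1 56): {"ct":{"a":[39,56,54,57],"bj":[92,75,16,9,65],"ov":[55,8],"vt":{"e":20,"khe":76,"l":65,"p":12}},"tpb":{"f":{"gg":56,"jf":34,"vud":87,"wwe":64},"qb":[2,11],"yz":{"i":82,"pgv":83,"soi":46,"ufj":70}}}
After op 4 (replace /ct/vt/p 74): {"ct":{"a":[39,56,54,57],"bj":[92,75,16,9,65],"ov":[55,8],"vt":{"e":20,"khe":76,"l":65,"p":74}},"tpb":{"f":{"gg":56,"jf":34,"vud":87,"wwe":64},"qb":[2,11],"yz":{"i":82,"pgv":83,"soi":46,"ufj":70}}}
After op 5 (replace /ct/a/0 30): {"ct":{"a":[30,56,54,57],"bj":[92,75,16,9,65],"ov":[55,8],"vt":{"e":20,"khe":76,"l":65,"p":74}},"tpb":{"f":{"gg":56,"jf":34,"vud":87,"wwe":64},"qb":[2,11],"yz":{"i":82,"pgv":83,"soi":46,"ufj":70}}}
Size at path /tpb: 3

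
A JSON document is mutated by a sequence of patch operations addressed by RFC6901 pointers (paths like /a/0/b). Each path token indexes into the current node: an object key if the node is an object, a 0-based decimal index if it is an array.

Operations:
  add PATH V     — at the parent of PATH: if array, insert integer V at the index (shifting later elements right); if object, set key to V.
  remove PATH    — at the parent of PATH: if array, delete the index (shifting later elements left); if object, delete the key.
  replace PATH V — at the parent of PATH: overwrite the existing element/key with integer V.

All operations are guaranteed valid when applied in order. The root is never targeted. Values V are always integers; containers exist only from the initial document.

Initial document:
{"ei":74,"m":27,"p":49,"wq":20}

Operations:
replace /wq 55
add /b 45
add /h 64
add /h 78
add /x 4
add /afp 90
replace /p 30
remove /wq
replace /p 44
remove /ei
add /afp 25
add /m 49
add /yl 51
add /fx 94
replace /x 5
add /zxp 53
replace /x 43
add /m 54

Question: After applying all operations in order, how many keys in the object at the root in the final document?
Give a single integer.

After op 1 (replace /wq 55): {"ei":74,"m":27,"p":49,"wq":55}
After op 2 (add /b 45): {"b":45,"ei":74,"m":27,"p":49,"wq":55}
After op 3 (add /h 64): {"b":45,"ei":74,"h":64,"m":27,"p":49,"wq":55}
After op 4 (add /h 78): {"b":45,"ei":74,"h":78,"m":27,"p":49,"wq":55}
After op 5 (add /x 4): {"b":45,"ei":74,"h":78,"m":27,"p":49,"wq":55,"x":4}
After op 6 (add /afp 90): {"afp":90,"b":45,"ei":74,"h":78,"m":27,"p":49,"wq":55,"x":4}
After op 7 (replace /p 30): {"afp":90,"b":45,"ei":74,"h":78,"m":27,"p":30,"wq":55,"x":4}
After op 8 (remove /wq): {"afp":90,"b":45,"ei":74,"h":78,"m":27,"p":30,"x":4}
After op 9 (replace /p 44): {"afp":90,"b":45,"ei":74,"h":78,"m":27,"p":44,"x":4}
After op 10 (remove /ei): {"afp":90,"b":45,"h":78,"m":27,"p":44,"x":4}
After op 11 (add /afp 25): {"afp":25,"b":45,"h":78,"m":27,"p":44,"x":4}
After op 12 (add /m 49): {"afp":25,"b":45,"h":78,"m":49,"p":44,"x":4}
After op 13 (add /yl 51): {"afp":25,"b":45,"h":78,"m":49,"p":44,"x":4,"yl":51}
After op 14 (add /fx 94): {"afp":25,"b":45,"fx":94,"h":78,"m":49,"p":44,"x":4,"yl":51}
After op 15 (replace /x 5): {"afp":25,"b":45,"fx":94,"h":78,"m":49,"p":44,"x":5,"yl":51}
After op 16 (add /zxp 53): {"afp":25,"b":45,"fx":94,"h":78,"m":49,"p":44,"x":5,"yl":51,"zxp":53}
After op 17 (replace /x 43): {"afp":25,"b":45,"fx":94,"h":78,"m":49,"p":44,"x":43,"yl":51,"zxp":53}
After op 18 (add /m 54): {"afp":25,"b":45,"fx":94,"h":78,"m":54,"p":44,"x":43,"yl":51,"zxp":53}
Size at the root: 9

Answer: 9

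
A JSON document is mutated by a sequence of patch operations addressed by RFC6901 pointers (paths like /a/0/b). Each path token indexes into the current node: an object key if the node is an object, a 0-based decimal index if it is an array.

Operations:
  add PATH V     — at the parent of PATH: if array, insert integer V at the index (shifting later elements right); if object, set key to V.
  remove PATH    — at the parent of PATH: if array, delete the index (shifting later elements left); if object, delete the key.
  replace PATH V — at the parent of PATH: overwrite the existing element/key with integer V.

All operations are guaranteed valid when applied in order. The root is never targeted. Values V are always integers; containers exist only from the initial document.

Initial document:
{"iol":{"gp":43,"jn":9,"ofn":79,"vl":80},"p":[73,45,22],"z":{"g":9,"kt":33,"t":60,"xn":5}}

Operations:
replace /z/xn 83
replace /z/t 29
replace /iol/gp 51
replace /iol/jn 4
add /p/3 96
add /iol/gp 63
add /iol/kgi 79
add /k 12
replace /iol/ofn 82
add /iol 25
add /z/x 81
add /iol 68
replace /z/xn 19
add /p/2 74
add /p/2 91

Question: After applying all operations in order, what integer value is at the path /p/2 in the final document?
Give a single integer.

Answer: 91

Derivation:
After op 1 (replace /z/xn 83): {"iol":{"gp":43,"jn":9,"ofn":79,"vl":80},"p":[73,45,22],"z":{"g":9,"kt":33,"t":60,"xn":83}}
After op 2 (replace /z/t 29): {"iol":{"gp":43,"jn":9,"ofn":79,"vl":80},"p":[73,45,22],"z":{"g":9,"kt":33,"t":29,"xn":83}}
After op 3 (replace /iol/gp 51): {"iol":{"gp":51,"jn":9,"ofn":79,"vl":80},"p":[73,45,22],"z":{"g":9,"kt":33,"t":29,"xn":83}}
After op 4 (replace /iol/jn 4): {"iol":{"gp":51,"jn":4,"ofn":79,"vl":80},"p":[73,45,22],"z":{"g":9,"kt":33,"t":29,"xn":83}}
After op 5 (add /p/3 96): {"iol":{"gp":51,"jn":4,"ofn":79,"vl":80},"p":[73,45,22,96],"z":{"g":9,"kt":33,"t":29,"xn":83}}
After op 6 (add /iol/gp 63): {"iol":{"gp":63,"jn":4,"ofn":79,"vl":80},"p":[73,45,22,96],"z":{"g":9,"kt":33,"t":29,"xn":83}}
After op 7 (add /iol/kgi 79): {"iol":{"gp":63,"jn":4,"kgi":79,"ofn":79,"vl":80},"p":[73,45,22,96],"z":{"g":9,"kt":33,"t":29,"xn":83}}
After op 8 (add /k 12): {"iol":{"gp":63,"jn":4,"kgi":79,"ofn":79,"vl":80},"k":12,"p":[73,45,22,96],"z":{"g":9,"kt":33,"t":29,"xn":83}}
After op 9 (replace /iol/ofn 82): {"iol":{"gp":63,"jn":4,"kgi":79,"ofn":82,"vl":80},"k":12,"p":[73,45,22,96],"z":{"g":9,"kt":33,"t":29,"xn":83}}
After op 10 (add /iol 25): {"iol":25,"k":12,"p":[73,45,22,96],"z":{"g":9,"kt":33,"t":29,"xn":83}}
After op 11 (add /z/x 81): {"iol":25,"k":12,"p":[73,45,22,96],"z":{"g":9,"kt":33,"t":29,"x":81,"xn":83}}
After op 12 (add /iol 68): {"iol":68,"k":12,"p":[73,45,22,96],"z":{"g":9,"kt":33,"t":29,"x":81,"xn":83}}
After op 13 (replace /z/xn 19): {"iol":68,"k":12,"p":[73,45,22,96],"z":{"g":9,"kt":33,"t":29,"x":81,"xn":19}}
After op 14 (add /p/2 74): {"iol":68,"k":12,"p":[73,45,74,22,96],"z":{"g":9,"kt":33,"t":29,"x":81,"xn":19}}
After op 15 (add /p/2 91): {"iol":68,"k":12,"p":[73,45,91,74,22,96],"z":{"g":9,"kt":33,"t":29,"x":81,"xn":19}}
Value at /p/2: 91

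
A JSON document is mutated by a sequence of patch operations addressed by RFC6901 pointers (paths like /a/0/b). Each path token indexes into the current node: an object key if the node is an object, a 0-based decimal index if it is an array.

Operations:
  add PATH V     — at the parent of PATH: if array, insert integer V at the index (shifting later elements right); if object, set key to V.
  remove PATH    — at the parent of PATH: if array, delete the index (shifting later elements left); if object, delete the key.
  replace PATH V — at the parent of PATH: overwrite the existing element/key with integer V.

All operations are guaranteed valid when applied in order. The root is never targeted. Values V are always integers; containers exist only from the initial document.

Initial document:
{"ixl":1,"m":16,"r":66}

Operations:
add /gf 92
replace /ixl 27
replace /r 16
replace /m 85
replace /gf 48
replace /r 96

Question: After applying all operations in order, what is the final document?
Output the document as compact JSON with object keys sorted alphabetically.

Answer: {"gf":48,"ixl":27,"m":85,"r":96}

Derivation:
After op 1 (add /gf 92): {"gf":92,"ixl":1,"m":16,"r":66}
After op 2 (replace /ixl 27): {"gf":92,"ixl":27,"m":16,"r":66}
After op 3 (replace /r 16): {"gf":92,"ixl":27,"m":16,"r":16}
After op 4 (replace /m 85): {"gf":92,"ixl":27,"m":85,"r":16}
After op 5 (replace /gf 48): {"gf":48,"ixl":27,"m":85,"r":16}
After op 6 (replace /r 96): {"gf":48,"ixl":27,"m":85,"r":96}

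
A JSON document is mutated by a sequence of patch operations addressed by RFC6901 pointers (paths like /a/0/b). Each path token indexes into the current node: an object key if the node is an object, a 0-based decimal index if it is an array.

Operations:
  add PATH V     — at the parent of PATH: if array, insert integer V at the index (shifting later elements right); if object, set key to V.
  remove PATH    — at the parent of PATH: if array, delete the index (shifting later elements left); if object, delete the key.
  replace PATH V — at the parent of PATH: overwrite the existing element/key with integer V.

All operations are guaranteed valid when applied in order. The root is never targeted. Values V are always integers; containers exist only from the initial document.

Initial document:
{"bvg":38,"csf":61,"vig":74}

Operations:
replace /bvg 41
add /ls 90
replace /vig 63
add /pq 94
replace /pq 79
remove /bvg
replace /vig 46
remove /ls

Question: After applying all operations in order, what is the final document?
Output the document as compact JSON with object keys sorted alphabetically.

Answer: {"csf":61,"pq":79,"vig":46}

Derivation:
After op 1 (replace /bvg 41): {"bvg":41,"csf":61,"vig":74}
After op 2 (add /ls 90): {"bvg":41,"csf":61,"ls":90,"vig":74}
After op 3 (replace /vig 63): {"bvg":41,"csf":61,"ls":90,"vig":63}
After op 4 (add /pq 94): {"bvg":41,"csf":61,"ls":90,"pq":94,"vig":63}
After op 5 (replace /pq 79): {"bvg":41,"csf":61,"ls":90,"pq":79,"vig":63}
After op 6 (remove /bvg): {"csf":61,"ls":90,"pq":79,"vig":63}
After op 7 (replace /vig 46): {"csf":61,"ls":90,"pq":79,"vig":46}
After op 8 (remove /ls): {"csf":61,"pq":79,"vig":46}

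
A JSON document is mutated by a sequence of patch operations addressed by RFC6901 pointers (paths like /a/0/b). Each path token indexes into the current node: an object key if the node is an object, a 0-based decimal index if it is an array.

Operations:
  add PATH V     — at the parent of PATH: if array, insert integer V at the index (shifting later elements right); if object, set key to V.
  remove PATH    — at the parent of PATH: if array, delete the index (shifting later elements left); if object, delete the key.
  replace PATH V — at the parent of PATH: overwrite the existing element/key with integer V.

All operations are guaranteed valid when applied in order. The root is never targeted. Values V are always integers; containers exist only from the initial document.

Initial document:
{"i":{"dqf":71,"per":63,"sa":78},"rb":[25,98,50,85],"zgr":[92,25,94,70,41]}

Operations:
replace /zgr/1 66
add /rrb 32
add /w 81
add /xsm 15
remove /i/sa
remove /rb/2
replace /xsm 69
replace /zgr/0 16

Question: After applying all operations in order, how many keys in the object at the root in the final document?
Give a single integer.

After op 1 (replace /zgr/1 66): {"i":{"dqf":71,"per":63,"sa":78},"rb":[25,98,50,85],"zgr":[92,66,94,70,41]}
After op 2 (add /rrb 32): {"i":{"dqf":71,"per":63,"sa":78},"rb":[25,98,50,85],"rrb":32,"zgr":[92,66,94,70,41]}
After op 3 (add /w 81): {"i":{"dqf":71,"per":63,"sa":78},"rb":[25,98,50,85],"rrb":32,"w":81,"zgr":[92,66,94,70,41]}
After op 4 (add /xsm 15): {"i":{"dqf":71,"per":63,"sa":78},"rb":[25,98,50,85],"rrb":32,"w":81,"xsm":15,"zgr":[92,66,94,70,41]}
After op 5 (remove /i/sa): {"i":{"dqf":71,"per":63},"rb":[25,98,50,85],"rrb":32,"w":81,"xsm":15,"zgr":[92,66,94,70,41]}
After op 6 (remove /rb/2): {"i":{"dqf":71,"per":63},"rb":[25,98,85],"rrb":32,"w":81,"xsm":15,"zgr":[92,66,94,70,41]}
After op 7 (replace /xsm 69): {"i":{"dqf":71,"per":63},"rb":[25,98,85],"rrb":32,"w":81,"xsm":69,"zgr":[92,66,94,70,41]}
After op 8 (replace /zgr/0 16): {"i":{"dqf":71,"per":63},"rb":[25,98,85],"rrb":32,"w":81,"xsm":69,"zgr":[16,66,94,70,41]}
Size at the root: 6

Answer: 6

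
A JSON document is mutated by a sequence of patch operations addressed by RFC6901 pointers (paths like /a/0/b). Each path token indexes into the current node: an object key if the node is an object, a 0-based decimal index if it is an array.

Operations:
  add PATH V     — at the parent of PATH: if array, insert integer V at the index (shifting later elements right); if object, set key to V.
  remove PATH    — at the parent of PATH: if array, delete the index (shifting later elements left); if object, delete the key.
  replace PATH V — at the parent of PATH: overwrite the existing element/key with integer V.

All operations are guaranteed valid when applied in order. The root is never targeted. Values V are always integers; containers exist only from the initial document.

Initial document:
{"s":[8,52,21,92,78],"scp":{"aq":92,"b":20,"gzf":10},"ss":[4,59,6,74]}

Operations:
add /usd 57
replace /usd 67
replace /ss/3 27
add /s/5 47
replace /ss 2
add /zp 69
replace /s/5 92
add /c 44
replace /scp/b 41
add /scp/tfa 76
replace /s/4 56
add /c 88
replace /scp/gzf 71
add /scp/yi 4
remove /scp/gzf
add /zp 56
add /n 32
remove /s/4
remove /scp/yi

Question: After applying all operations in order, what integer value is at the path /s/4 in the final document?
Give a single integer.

Answer: 92

Derivation:
After op 1 (add /usd 57): {"s":[8,52,21,92,78],"scp":{"aq":92,"b":20,"gzf":10},"ss":[4,59,6,74],"usd":57}
After op 2 (replace /usd 67): {"s":[8,52,21,92,78],"scp":{"aq":92,"b":20,"gzf":10},"ss":[4,59,6,74],"usd":67}
After op 3 (replace /ss/3 27): {"s":[8,52,21,92,78],"scp":{"aq":92,"b":20,"gzf":10},"ss":[4,59,6,27],"usd":67}
After op 4 (add /s/5 47): {"s":[8,52,21,92,78,47],"scp":{"aq":92,"b":20,"gzf":10},"ss":[4,59,6,27],"usd":67}
After op 5 (replace /ss 2): {"s":[8,52,21,92,78,47],"scp":{"aq":92,"b":20,"gzf":10},"ss":2,"usd":67}
After op 6 (add /zp 69): {"s":[8,52,21,92,78,47],"scp":{"aq":92,"b":20,"gzf":10},"ss":2,"usd":67,"zp":69}
After op 7 (replace /s/5 92): {"s":[8,52,21,92,78,92],"scp":{"aq":92,"b":20,"gzf":10},"ss":2,"usd":67,"zp":69}
After op 8 (add /c 44): {"c":44,"s":[8,52,21,92,78,92],"scp":{"aq":92,"b":20,"gzf":10},"ss":2,"usd":67,"zp":69}
After op 9 (replace /scp/b 41): {"c":44,"s":[8,52,21,92,78,92],"scp":{"aq":92,"b":41,"gzf":10},"ss":2,"usd":67,"zp":69}
After op 10 (add /scp/tfa 76): {"c":44,"s":[8,52,21,92,78,92],"scp":{"aq":92,"b":41,"gzf":10,"tfa":76},"ss":2,"usd":67,"zp":69}
After op 11 (replace /s/4 56): {"c":44,"s":[8,52,21,92,56,92],"scp":{"aq":92,"b":41,"gzf":10,"tfa":76},"ss":2,"usd":67,"zp":69}
After op 12 (add /c 88): {"c":88,"s":[8,52,21,92,56,92],"scp":{"aq":92,"b":41,"gzf":10,"tfa":76},"ss":2,"usd":67,"zp":69}
After op 13 (replace /scp/gzf 71): {"c":88,"s":[8,52,21,92,56,92],"scp":{"aq":92,"b":41,"gzf":71,"tfa":76},"ss":2,"usd":67,"zp":69}
After op 14 (add /scp/yi 4): {"c":88,"s":[8,52,21,92,56,92],"scp":{"aq":92,"b":41,"gzf":71,"tfa":76,"yi":4},"ss":2,"usd":67,"zp":69}
After op 15 (remove /scp/gzf): {"c":88,"s":[8,52,21,92,56,92],"scp":{"aq":92,"b":41,"tfa":76,"yi":4},"ss":2,"usd":67,"zp":69}
After op 16 (add /zp 56): {"c":88,"s":[8,52,21,92,56,92],"scp":{"aq":92,"b":41,"tfa":76,"yi":4},"ss":2,"usd":67,"zp":56}
After op 17 (add /n 32): {"c":88,"n":32,"s":[8,52,21,92,56,92],"scp":{"aq":92,"b":41,"tfa":76,"yi":4},"ss":2,"usd":67,"zp":56}
After op 18 (remove /s/4): {"c":88,"n":32,"s":[8,52,21,92,92],"scp":{"aq":92,"b":41,"tfa":76,"yi":4},"ss":2,"usd":67,"zp":56}
After op 19 (remove /scp/yi): {"c":88,"n":32,"s":[8,52,21,92,92],"scp":{"aq":92,"b":41,"tfa":76},"ss":2,"usd":67,"zp":56}
Value at /s/4: 92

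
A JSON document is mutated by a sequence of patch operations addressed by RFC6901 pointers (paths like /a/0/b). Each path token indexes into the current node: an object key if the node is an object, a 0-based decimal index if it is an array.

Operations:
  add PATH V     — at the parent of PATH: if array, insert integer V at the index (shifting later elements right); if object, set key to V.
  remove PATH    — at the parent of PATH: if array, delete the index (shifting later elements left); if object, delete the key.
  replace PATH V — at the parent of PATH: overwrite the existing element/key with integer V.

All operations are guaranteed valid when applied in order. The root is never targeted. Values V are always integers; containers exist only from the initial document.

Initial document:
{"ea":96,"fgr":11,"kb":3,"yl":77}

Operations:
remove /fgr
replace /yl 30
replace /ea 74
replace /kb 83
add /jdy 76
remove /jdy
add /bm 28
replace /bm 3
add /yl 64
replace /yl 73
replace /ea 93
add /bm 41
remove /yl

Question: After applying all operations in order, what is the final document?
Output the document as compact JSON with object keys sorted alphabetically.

Answer: {"bm":41,"ea":93,"kb":83}

Derivation:
After op 1 (remove /fgr): {"ea":96,"kb":3,"yl":77}
After op 2 (replace /yl 30): {"ea":96,"kb":3,"yl":30}
After op 3 (replace /ea 74): {"ea":74,"kb":3,"yl":30}
After op 4 (replace /kb 83): {"ea":74,"kb":83,"yl":30}
After op 5 (add /jdy 76): {"ea":74,"jdy":76,"kb":83,"yl":30}
After op 6 (remove /jdy): {"ea":74,"kb":83,"yl":30}
After op 7 (add /bm 28): {"bm":28,"ea":74,"kb":83,"yl":30}
After op 8 (replace /bm 3): {"bm":3,"ea":74,"kb":83,"yl":30}
After op 9 (add /yl 64): {"bm":3,"ea":74,"kb":83,"yl":64}
After op 10 (replace /yl 73): {"bm":3,"ea":74,"kb":83,"yl":73}
After op 11 (replace /ea 93): {"bm":3,"ea":93,"kb":83,"yl":73}
After op 12 (add /bm 41): {"bm":41,"ea":93,"kb":83,"yl":73}
After op 13 (remove /yl): {"bm":41,"ea":93,"kb":83}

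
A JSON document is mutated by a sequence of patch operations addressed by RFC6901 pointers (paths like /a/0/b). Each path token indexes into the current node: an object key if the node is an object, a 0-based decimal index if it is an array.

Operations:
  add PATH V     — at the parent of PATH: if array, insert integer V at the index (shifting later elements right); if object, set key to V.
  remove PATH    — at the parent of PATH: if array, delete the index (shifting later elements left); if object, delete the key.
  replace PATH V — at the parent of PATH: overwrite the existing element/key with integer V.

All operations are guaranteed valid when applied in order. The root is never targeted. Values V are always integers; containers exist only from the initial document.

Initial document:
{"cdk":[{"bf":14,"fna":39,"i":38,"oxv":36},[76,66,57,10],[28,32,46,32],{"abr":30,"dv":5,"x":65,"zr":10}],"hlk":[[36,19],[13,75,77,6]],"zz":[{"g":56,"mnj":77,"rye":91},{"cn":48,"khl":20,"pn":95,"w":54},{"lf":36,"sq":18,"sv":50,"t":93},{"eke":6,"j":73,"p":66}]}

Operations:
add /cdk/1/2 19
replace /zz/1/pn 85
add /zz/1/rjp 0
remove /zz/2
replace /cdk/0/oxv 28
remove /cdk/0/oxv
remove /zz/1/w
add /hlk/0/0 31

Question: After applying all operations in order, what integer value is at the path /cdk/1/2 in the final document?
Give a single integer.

After op 1 (add /cdk/1/2 19): {"cdk":[{"bf":14,"fna":39,"i":38,"oxv":36},[76,66,19,57,10],[28,32,46,32],{"abr":30,"dv":5,"x":65,"zr":10}],"hlk":[[36,19],[13,75,77,6]],"zz":[{"g":56,"mnj":77,"rye":91},{"cn":48,"khl":20,"pn":95,"w":54},{"lf":36,"sq":18,"sv":50,"t":93},{"eke":6,"j":73,"p":66}]}
After op 2 (replace /zz/1/pn 85): {"cdk":[{"bf":14,"fna":39,"i":38,"oxv":36},[76,66,19,57,10],[28,32,46,32],{"abr":30,"dv":5,"x":65,"zr":10}],"hlk":[[36,19],[13,75,77,6]],"zz":[{"g":56,"mnj":77,"rye":91},{"cn":48,"khl":20,"pn":85,"w":54},{"lf":36,"sq":18,"sv":50,"t":93},{"eke":6,"j":73,"p":66}]}
After op 3 (add /zz/1/rjp 0): {"cdk":[{"bf":14,"fna":39,"i":38,"oxv":36},[76,66,19,57,10],[28,32,46,32],{"abr":30,"dv":5,"x":65,"zr":10}],"hlk":[[36,19],[13,75,77,6]],"zz":[{"g":56,"mnj":77,"rye":91},{"cn":48,"khl":20,"pn":85,"rjp":0,"w":54},{"lf":36,"sq":18,"sv":50,"t":93},{"eke":6,"j":73,"p":66}]}
After op 4 (remove /zz/2): {"cdk":[{"bf":14,"fna":39,"i":38,"oxv":36},[76,66,19,57,10],[28,32,46,32],{"abr":30,"dv":5,"x":65,"zr":10}],"hlk":[[36,19],[13,75,77,6]],"zz":[{"g":56,"mnj":77,"rye":91},{"cn":48,"khl":20,"pn":85,"rjp":0,"w":54},{"eke":6,"j":73,"p":66}]}
After op 5 (replace /cdk/0/oxv 28): {"cdk":[{"bf":14,"fna":39,"i":38,"oxv":28},[76,66,19,57,10],[28,32,46,32],{"abr":30,"dv":5,"x":65,"zr":10}],"hlk":[[36,19],[13,75,77,6]],"zz":[{"g":56,"mnj":77,"rye":91},{"cn":48,"khl":20,"pn":85,"rjp":0,"w":54},{"eke":6,"j":73,"p":66}]}
After op 6 (remove /cdk/0/oxv): {"cdk":[{"bf":14,"fna":39,"i":38},[76,66,19,57,10],[28,32,46,32],{"abr":30,"dv":5,"x":65,"zr":10}],"hlk":[[36,19],[13,75,77,6]],"zz":[{"g":56,"mnj":77,"rye":91},{"cn":48,"khl":20,"pn":85,"rjp":0,"w":54},{"eke":6,"j":73,"p":66}]}
After op 7 (remove /zz/1/w): {"cdk":[{"bf":14,"fna":39,"i":38},[76,66,19,57,10],[28,32,46,32],{"abr":30,"dv":5,"x":65,"zr":10}],"hlk":[[36,19],[13,75,77,6]],"zz":[{"g":56,"mnj":77,"rye":91},{"cn":48,"khl":20,"pn":85,"rjp":0},{"eke":6,"j":73,"p":66}]}
After op 8 (add /hlk/0/0 31): {"cdk":[{"bf":14,"fna":39,"i":38},[76,66,19,57,10],[28,32,46,32],{"abr":30,"dv":5,"x":65,"zr":10}],"hlk":[[31,36,19],[13,75,77,6]],"zz":[{"g":56,"mnj":77,"rye":91},{"cn":48,"khl":20,"pn":85,"rjp":0},{"eke":6,"j":73,"p":66}]}
Value at /cdk/1/2: 19

Answer: 19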